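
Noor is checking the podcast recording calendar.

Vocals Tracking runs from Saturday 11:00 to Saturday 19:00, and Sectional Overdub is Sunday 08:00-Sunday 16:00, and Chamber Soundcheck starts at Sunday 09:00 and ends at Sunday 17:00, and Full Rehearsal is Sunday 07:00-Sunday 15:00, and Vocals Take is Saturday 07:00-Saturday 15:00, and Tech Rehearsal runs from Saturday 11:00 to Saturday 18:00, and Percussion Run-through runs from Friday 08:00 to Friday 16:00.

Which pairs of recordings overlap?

Chamber Soundcheck & Full Rehearsal, Chamber Soundcheck & Sectional Overdub, Full Rehearsal & Sectional Overdub, Tech Rehearsal & Vocals Take, Tech Rehearsal & Vocals Tracking, Vocals Take & Vocals Tracking

Sorted by start: Percussion Run-through, Vocals Take, Tech Rehearsal, Vocals Tracking, Full Rehearsal, Sectional Overdub, Chamber Soundcheck.
Vocals Take starts after Percussion Run-through ends, so nothing later overlaps Percussion Run-through either.
Tech Rehearsal starts before Vocals Take ends → Vocals Take and Tech Rehearsal overlap.
Vocals Tracking starts before Vocals Take ends → Vocals Take and Vocals Tracking overlap.
Full Rehearsal starts after Vocals Take ends, so nothing later overlaps Vocals Take either.
Vocals Tracking starts before Tech Rehearsal ends → Tech Rehearsal and Vocals Tracking overlap.
Full Rehearsal starts after Tech Rehearsal ends, so nothing later overlaps Tech Rehearsal either.
Full Rehearsal starts after Vocals Tracking ends, so nothing later overlaps Vocals Tracking either.
Sectional Overdub starts before Full Rehearsal ends → Full Rehearsal and Sectional Overdub overlap.
Chamber Soundcheck starts before Full Rehearsal ends → Full Rehearsal and Chamber Soundcheck overlap.
Chamber Soundcheck starts before Sectional Overdub ends → Sectional Overdub and Chamber Soundcheck overlap.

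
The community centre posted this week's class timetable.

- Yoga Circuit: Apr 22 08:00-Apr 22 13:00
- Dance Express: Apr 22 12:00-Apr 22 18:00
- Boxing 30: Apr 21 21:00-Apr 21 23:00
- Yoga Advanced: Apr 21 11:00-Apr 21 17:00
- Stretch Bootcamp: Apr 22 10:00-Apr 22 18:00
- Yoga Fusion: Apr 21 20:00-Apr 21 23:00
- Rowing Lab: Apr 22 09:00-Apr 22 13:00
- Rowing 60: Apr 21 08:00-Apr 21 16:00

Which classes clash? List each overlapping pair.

Boxing 30 & Yoga Fusion, Dance Express & Rowing Lab, Dance Express & Stretch Bootcamp, Dance Express & Yoga Circuit, Rowing 60 & Yoga Advanced, Rowing Lab & Stretch Bootcamp, Rowing Lab & Yoga Circuit, Stretch Bootcamp & Yoga Circuit

Sorted by start: Rowing 60, Yoga Advanced, Yoga Fusion, Boxing 30, Yoga Circuit, Rowing Lab, Stretch Bootcamp, Dance Express.
Yoga Advanced starts before Rowing 60 ends → Rowing 60 and Yoga Advanced overlap.
Yoga Fusion starts after Rowing 60 ends, so nothing later overlaps Rowing 60 either.
Yoga Fusion starts after Yoga Advanced ends, so nothing later overlaps Yoga Advanced either.
Boxing 30 starts before Yoga Fusion ends → Yoga Fusion and Boxing 30 overlap.
Yoga Circuit starts after Yoga Fusion ends, so nothing later overlaps Yoga Fusion either.
Yoga Circuit starts after Boxing 30 ends, so nothing later overlaps Boxing 30 either.
Rowing Lab starts before Yoga Circuit ends → Yoga Circuit and Rowing Lab overlap.
Stretch Bootcamp starts before Yoga Circuit ends → Yoga Circuit and Stretch Bootcamp overlap.
Dance Express starts before Yoga Circuit ends → Yoga Circuit and Dance Express overlap.
Stretch Bootcamp starts before Rowing Lab ends → Rowing Lab and Stretch Bootcamp overlap.
Dance Express starts before Rowing Lab ends → Rowing Lab and Dance Express overlap.
Dance Express starts before Stretch Bootcamp ends → Stretch Bootcamp and Dance Express overlap.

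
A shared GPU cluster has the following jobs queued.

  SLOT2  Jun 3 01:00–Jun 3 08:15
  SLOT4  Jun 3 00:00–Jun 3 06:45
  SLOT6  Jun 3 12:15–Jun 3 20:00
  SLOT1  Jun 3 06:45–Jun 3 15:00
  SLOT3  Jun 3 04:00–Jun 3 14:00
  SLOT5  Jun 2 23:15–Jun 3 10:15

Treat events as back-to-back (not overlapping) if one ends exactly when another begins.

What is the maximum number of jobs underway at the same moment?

4

Sort all start/end points and keep a running count:
Jun 2 23:15 start SLOT5 → 1
Jun 3 00:00 start SLOT4 → 2
Jun 3 01:00 start SLOT2 → 3
Jun 3 04:00 start SLOT3 → 4
Jun 3 06:45 end SLOT4 → 3
Jun 3 06:45 start SLOT1 → 4
Jun 3 08:15 end SLOT2 → 3
Jun 3 10:15 end SLOT5 → 2
Jun 3 12:15 start SLOT6 → 3
Jun 3 14:00 end SLOT3 → 2
Jun 3 15:00 end SLOT1 → 1
Jun 3 20:00 end SLOT6 → 0
Peak is 4, at Jun 3 04:00 (SLOT2, SLOT3, SLOT4, SLOT5).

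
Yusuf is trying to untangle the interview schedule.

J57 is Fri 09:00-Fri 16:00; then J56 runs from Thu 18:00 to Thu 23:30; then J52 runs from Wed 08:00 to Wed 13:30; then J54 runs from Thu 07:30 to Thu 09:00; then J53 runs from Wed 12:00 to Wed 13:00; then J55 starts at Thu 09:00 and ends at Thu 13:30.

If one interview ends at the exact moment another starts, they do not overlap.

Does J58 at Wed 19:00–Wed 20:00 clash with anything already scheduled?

J52: ends Wed 13:30 at or before J58 starts Wed 19:00 → clear.
J53: ends Wed 13:00 at or before J58 starts Wed 19:00 → clear.
J54: starts Thu 07:30 at or after J58 ends Wed 20:00 → clear.
J55: starts Thu 09:00 at or after J58 ends Wed 20:00 → clear.
J56: starts Thu 18:00 at or after J58 ends Wed 20:00 → clear.
J57: starts Fri 09:00 at or after J58 ends Wed 20:00 → clear.

No — it doesn't clash with anything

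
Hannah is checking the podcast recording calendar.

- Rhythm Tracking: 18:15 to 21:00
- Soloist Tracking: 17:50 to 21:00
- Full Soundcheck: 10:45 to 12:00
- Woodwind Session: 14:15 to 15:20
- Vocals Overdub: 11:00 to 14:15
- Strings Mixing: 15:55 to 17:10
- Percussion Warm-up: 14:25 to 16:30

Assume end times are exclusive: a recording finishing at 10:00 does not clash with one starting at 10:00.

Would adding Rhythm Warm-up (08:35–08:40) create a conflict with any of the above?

Full Soundcheck: starts 10:45 at or after Rhythm Warm-up ends 08:40 → clear.
Vocals Overdub: starts 11:00 at or after Rhythm Warm-up ends 08:40 → clear.
Woodwind Session: starts 14:15 at or after Rhythm Warm-up ends 08:40 → clear.
Percussion Warm-up: starts 14:25 at or after Rhythm Warm-up ends 08:40 → clear.
Strings Mixing: starts 15:55 at or after Rhythm Warm-up ends 08:40 → clear.
Soloist Tracking: starts 17:50 at or after Rhythm Warm-up ends 08:40 → clear.
Rhythm Tracking: starts 18:15 at or after Rhythm Warm-up ends 08:40 → clear.

No — it doesn't clash with anything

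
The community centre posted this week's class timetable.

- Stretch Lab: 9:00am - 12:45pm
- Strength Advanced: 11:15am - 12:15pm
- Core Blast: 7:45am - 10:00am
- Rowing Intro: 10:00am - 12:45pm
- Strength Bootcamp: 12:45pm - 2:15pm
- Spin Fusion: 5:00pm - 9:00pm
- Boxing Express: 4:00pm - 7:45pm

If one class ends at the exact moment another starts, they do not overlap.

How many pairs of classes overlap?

5

Check each pair: they overlap iff neither finishes before the other starts.
Sorted by start: Core Blast, Stretch Lab, Rowing Intro, Strength Advanced, Strength Bootcamp, Boxing Express, Spin Fusion.
Stretch Lab starts before Core Blast ends → Core Blast and Stretch Lab overlap.
Rowing Intro starts exactly when Core Blast ends (back-to-back, no overlap), so nothing later overlaps Core Blast either.
Rowing Intro starts before Stretch Lab ends → Stretch Lab and Rowing Intro overlap.
Strength Advanced starts before Stretch Lab ends → Stretch Lab and Strength Advanced overlap.
Strength Bootcamp starts exactly when Stretch Lab ends (back-to-back, no overlap), so nothing later overlaps Stretch Lab either.
Strength Advanced starts before Rowing Intro ends → Rowing Intro and Strength Advanced overlap.
Strength Bootcamp starts exactly when Rowing Intro ends (back-to-back, no overlap), so nothing later overlaps Rowing Intro either.
Strength Bootcamp starts after Strength Advanced ends, so nothing later overlaps Strength Advanced either.
Boxing Express starts after Strength Bootcamp ends, so nothing later overlaps Strength Bootcamp either.
Spin Fusion starts before Boxing Express ends → Boxing Express and Spin Fusion overlap.
Overlapping pairs: Boxing Express & Spin Fusion, Core Blast & Stretch Lab, Rowing Intro & Strength Advanced, Rowing Intro & Stretch Lab, Strength Advanced & Stretch Lab — 5 in total.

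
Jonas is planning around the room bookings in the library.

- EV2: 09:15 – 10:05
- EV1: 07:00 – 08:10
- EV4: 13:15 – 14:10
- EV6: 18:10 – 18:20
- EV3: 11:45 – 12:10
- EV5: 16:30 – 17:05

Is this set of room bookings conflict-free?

Sorted by start: EV1, EV2, EV3, EV4, EV5, EV6.
EV2 starts after EV1 ends, so nothing later overlaps EV1 either.
EV3 starts after EV2 ends, so nothing later overlaps EV2 either.
EV4 starts after EV3 ends, so nothing later overlaps EV3 either.
EV5 starts after EV4 ends, so nothing later overlaps EV4 either.
EV6 starts after EV5 ends.
Every pair is clear; the schedule has no overlaps.

Yes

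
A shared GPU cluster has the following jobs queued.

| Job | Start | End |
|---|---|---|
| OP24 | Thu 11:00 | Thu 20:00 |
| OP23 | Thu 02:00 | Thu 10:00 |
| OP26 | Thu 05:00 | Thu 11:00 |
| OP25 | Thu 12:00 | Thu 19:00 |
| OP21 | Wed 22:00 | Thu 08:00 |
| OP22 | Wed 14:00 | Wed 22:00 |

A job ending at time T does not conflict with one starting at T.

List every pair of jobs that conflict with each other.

Sorted by start: OP22, OP21, OP23, OP26, OP24, OP25.
OP21 starts exactly when OP22 ends (back-to-back, no overlap), so nothing later overlaps OP22 either.
OP23 starts before OP21 ends → OP21 and OP23 overlap.
OP26 starts before OP21 ends → OP21 and OP26 overlap.
OP24 starts after OP21 ends, so nothing later overlaps OP21 either.
OP26 starts before OP23 ends → OP23 and OP26 overlap.
OP24 starts after OP23 ends, so nothing later overlaps OP23 either.
OP24 starts exactly when OP26 ends (back-to-back, no overlap), so nothing later overlaps OP26 either.
OP25 starts before OP24 ends → OP24 and OP25 overlap.

OP21 & OP23, OP21 & OP26, OP23 & OP26, OP24 & OP25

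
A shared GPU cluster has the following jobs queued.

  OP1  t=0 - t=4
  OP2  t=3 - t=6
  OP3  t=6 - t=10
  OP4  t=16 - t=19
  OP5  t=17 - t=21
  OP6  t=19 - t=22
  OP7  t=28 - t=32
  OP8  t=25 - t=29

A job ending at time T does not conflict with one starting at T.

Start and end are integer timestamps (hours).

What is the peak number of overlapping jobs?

Walk through starts and ends in time order (an end at T is processed before a start at T):
t=0 start OP1 → 1
t=3 start OP2 → 2
t=4 end OP1 → 1
t=6 end OP2 → 0
t=6 start OP3 → 1
t=10 end OP3 → 0
t=16 start OP4 → 1
t=17 start OP5 → 2
t=19 end OP4 → 1
t=19 start OP6 → 2
t=21 end OP5 → 1
t=22 end OP6 → 0
t=25 start OP8 → 1
t=28 start OP7 → 2
t=29 end OP8 → 1
t=32 end OP7 → 0
Peak is 2, at t=3 (OP1, OP2).

2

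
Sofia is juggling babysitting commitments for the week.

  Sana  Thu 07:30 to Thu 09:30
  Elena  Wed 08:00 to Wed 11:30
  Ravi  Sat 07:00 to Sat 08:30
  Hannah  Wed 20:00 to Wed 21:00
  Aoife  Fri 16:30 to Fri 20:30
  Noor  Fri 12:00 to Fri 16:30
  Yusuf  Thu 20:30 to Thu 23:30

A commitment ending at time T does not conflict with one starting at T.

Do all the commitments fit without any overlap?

Yes

Sorted by start: Elena, Hannah, Sana, Yusuf, Noor, Aoife, Ravi.
Hannah starts after Elena ends — done with Elena.
Sana starts after Hannah ends — done with Hannah.
Yusuf starts after Sana ends — done with Sana.
Noor starts after Yusuf ends — done with Yusuf.
Aoife starts exactly when Noor ends (back-to-back, no overlap) — done with Noor.
Ravi starts after Aoife ends.
Every pair is clear; the schedule has no overlaps.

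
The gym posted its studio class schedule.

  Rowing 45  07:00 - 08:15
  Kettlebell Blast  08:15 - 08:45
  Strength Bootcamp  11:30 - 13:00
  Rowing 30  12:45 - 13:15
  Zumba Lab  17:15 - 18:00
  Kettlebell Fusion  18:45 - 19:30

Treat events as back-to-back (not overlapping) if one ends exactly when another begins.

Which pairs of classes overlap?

Sorted by start: Rowing 45, Kettlebell Blast, Strength Bootcamp, Rowing 30, Zumba Lab, Kettlebell Fusion.
Kettlebell Blast starts exactly when Rowing 45 ends (back-to-back, no overlap), so Rowing 45 has no further overlaps.
Strength Bootcamp starts after Kettlebell Blast ends, so Kettlebell Blast has no further overlaps.
Rowing 30 starts before Strength Bootcamp ends → Strength Bootcamp and Rowing 30 overlap.
Zumba Lab starts after Strength Bootcamp ends, so Strength Bootcamp has no further overlaps.
Zumba Lab starts after Rowing 30 ends, so Rowing 30 has no further overlaps.
Kettlebell Fusion starts after Zumba Lab ends.

Rowing 30 & Strength Bootcamp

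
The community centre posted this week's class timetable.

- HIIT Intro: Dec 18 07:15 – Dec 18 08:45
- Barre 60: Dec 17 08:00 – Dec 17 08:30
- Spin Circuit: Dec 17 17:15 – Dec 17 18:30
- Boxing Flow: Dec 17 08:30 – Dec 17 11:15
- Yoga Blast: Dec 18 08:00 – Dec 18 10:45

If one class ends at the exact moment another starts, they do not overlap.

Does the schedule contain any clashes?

Check each pair: they overlap iff neither finishes before the other starts.
Sorted by start: Barre 60, Boxing Flow, Spin Circuit, HIIT Intro, Yoga Blast.
Boxing Flow starts exactly when Barre 60 ends (back-to-back, no overlap), so nothing later overlaps Barre 60 either.
Spin Circuit starts after Boxing Flow ends, so nothing later overlaps Boxing Flow either.
HIIT Intro starts after Spin Circuit ends, so nothing later overlaps Spin Circuit either.
Yoga Blast starts before HIIT Intro ends → HIIT Intro and Yoga Blast overlap.
That's a conflict, so the schedule is not conflict-free.

Yes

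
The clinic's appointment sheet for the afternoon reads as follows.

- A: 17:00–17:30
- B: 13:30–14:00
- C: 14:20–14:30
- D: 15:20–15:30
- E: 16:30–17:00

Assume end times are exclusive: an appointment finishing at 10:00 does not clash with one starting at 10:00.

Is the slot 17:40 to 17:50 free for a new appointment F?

Yes — the slot is free

B: ends 14:00 at or before F starts 17:40 → clear.
C: ends 14:30 at or before F starts 17:40 → clear.
D: ends 15:30 at or before F starts 17:40 → clear.
E: ends 17:00 at or before F starts 17:40 → clear.
A: ends 17:30 at or before F starts 17:40 → clear.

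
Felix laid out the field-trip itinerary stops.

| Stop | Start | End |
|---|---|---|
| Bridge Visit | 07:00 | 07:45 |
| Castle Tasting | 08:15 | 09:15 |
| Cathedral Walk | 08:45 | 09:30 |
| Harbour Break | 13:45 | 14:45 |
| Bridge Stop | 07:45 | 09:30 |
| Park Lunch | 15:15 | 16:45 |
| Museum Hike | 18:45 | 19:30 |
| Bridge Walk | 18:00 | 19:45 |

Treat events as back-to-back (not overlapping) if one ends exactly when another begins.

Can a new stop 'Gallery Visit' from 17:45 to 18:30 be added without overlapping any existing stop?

No — it overlaps Bridge Walk

Bridge Visit: ends 07:45 at or before Gallery Visit starts 17:45 → clear.
Bridge Stop: ends 09:30 at or before Gallery Visit starts 17:45 → clear.
Castle Tasting: ends 09:15 at or before Gallery Visit starts 17:45 → clear.
Cathedral Walk: ends 09:30 at or before Gallery Visit starts 17:45 → clear.
Harbour Break: ends 14:45 at or before Gallery Visit starts 17:45 → clear.
Park Lunch: ends 16:45 at or before Gallery Visit starts 17:45 → clear.
Bridge Walk: starts 18:00 before Gallery Visit ends 18:30, and ends 19:45 after Gallery Visit starts 17:45 → overlap.
Museum Hike: starts 18:45 at or after Gallery Visit ends 18:30 → clear.
Gallery Visit overlaps Bridge Walk.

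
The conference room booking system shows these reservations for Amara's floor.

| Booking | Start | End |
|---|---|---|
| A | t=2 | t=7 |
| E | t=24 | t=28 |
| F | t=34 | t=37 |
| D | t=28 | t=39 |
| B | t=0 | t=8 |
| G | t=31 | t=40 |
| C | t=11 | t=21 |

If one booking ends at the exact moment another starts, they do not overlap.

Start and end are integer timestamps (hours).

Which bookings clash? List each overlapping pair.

Sorted by start: B, A, C, E, D, G, F.
A starts before B ends → B and A overlap.
C starts after B ends, so B has no further overlaps.
C starts after A ends, so A has no further overlaps.
E starts after C ends, so C has no further overlaps.
D starts exactly when E ends (back-to-back, no overlap), so E has no further overlaps.
G starts before D ends → D and G overlap.
F starts before D ends → D and F overlap.
F starts before G ends → G and F overlap.

A & B, D & F, D & G, F & G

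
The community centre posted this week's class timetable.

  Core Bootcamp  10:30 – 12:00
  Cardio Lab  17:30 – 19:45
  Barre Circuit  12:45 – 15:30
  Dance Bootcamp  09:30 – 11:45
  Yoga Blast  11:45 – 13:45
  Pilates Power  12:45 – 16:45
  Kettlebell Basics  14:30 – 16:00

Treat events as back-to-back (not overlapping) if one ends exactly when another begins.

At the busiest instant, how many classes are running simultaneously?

3

Sweep the timeline, counting +1 at each start and −1 at each end (ends before starts at a tie):
09:30 start Dance Bootcamp → 1
10:30 start Core Bootcamp → 2
11:45 end Dance Bootcamp → 1
11:45 start Yoga Blast → 2
12:00 end Core Bootcamp → 1
12:45 start Barre Circuit → 2
12:45 start Pilates Power → 3
13:45 end Yoga Blast → 2
14:30 start Kettlebell Basics → 3
15:30 end Barre Circuit → 2
16:00 end Kettlebell Basics → 1
16:45 end Pilates Power → 0
17:30 start Cardio Lab → 1
19:45 end Cardio Lab → 0
Peak is 3, at 12:45 (Barre Circuit, Pilates Power, Yoga Blast).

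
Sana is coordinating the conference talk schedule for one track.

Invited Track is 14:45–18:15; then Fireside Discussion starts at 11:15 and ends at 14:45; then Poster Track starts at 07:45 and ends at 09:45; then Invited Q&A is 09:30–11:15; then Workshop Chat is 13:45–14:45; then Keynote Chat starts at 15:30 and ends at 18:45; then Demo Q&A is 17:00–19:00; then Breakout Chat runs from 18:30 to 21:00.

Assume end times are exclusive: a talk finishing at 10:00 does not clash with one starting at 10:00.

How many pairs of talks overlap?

7

Sorted by start: Poster Track, Invited Q&A, Fireside Discussion, Workshop Chat, Invited Track, Keynote Chat, Demo Q&A, Breakout Chat.
Invited Q&A starts before Poster Track ends → Poster Track and Invited Q&A overlap.
Fireside Discussion starts after Poster Track ends, so Poster Track has no further overlaps.
Fireside Discussion starts exactly when Invited Q&A ends (back-to-back, no overlap), so Invited Q&A has no further overlaps.
Workshop Chat starts before Fireside Discussion ends → Fireside Discussion and Workshop Chat overlap.
Invited Track starts exactly when Fireside Discussion ends (back-to-back, no overlap), so Fireside Discussion has no further overlaps.
Invited Track starts exactly when Workshop Chat ends (back-to-back, no overlap), so Workshop Chat has no further overlaps.
Keynote Chat starts before Invited Track ends → Invited Track and Keynote Chat overlap.
Demo Q&A starts before Invited Track ends → Invited Track and Demo Q&A overlap.
Breakout Chat starts after Invited Track ends.
Demo Q&A starts before Keynote Chat ends → Keynote Chat and Demo Q&A overlap.
Breakout Chat starts before Keynote Chat ends → Keynote Chat and Breakout Chat overlap.
Breakout Chat starts before Demo Q&A ends → Demo Q&A and Breakout Chat overlap.
Overlapping pairs: Breakout Chat & Demo Q&A, Breakout Chat & Keynote Chat, Demo Q&A & Invited Track, Demo Q&A & Keynote Chat, Fireside Discussion & Workshop Chat, Invited Q&A & Poster Track, Invited Track & Keynote Chat — 7 in total.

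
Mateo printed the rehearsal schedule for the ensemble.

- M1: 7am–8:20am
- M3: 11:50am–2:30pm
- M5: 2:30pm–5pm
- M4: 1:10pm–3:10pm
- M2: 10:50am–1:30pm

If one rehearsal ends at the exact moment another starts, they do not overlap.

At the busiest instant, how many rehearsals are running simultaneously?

Sweep the timeline, counting +1 at each start and −1 at each end (ends before starts at a tie):
7am start M1 → 1
8:20am end M1 → 0
10:50am start M2 → 1
11:50am start M3 → 2
1:10pm start M4 → 3
1:30pm end M2 → 2
2:30pm end M3 → 1
2:30pm start M5 → 2
3:10pm end M4 → 1
5pm end M5 → 0
Peak is 3, at 1:10pm (M2, M3, M4).

3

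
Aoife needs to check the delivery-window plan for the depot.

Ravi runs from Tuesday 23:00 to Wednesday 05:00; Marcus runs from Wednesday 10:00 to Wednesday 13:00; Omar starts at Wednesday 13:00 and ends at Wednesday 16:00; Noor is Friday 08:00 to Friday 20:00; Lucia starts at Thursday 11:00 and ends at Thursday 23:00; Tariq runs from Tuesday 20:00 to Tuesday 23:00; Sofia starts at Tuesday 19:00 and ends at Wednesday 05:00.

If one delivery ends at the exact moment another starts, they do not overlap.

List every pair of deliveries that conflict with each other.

Sorted by start: Sofia, Tariq, Ravi, Marcus, Omar, Lucia, Noor.
Tariq starts before Sofia ends → Sofia and Tariq overlap.
Ravi starts before Sofia ends → Sofia and Ravi overlap.
Marcus starts after Sofia ends — done with Sofia.
Ravi starts exactly when Tariq ends (back-to-back, no overlap) — done with Tariq.
Marcus starts after Ravi ends — done with Ravi.
Omar starts exactly when Marcus ends (back-to-back, no overlap) — done with Marcus.
Lucia starts after Omar ends — done with Omar.
Noor starts after Lucia ends.

Ravi & Sofia, Sofia & Tariq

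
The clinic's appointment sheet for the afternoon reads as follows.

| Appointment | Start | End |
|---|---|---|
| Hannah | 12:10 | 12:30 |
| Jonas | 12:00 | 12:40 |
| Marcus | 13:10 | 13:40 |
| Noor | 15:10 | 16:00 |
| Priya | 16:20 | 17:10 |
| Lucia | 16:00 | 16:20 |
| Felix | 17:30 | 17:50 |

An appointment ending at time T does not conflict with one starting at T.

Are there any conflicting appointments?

Yes

Two intervals overlap when each starts before the other ends.
Sorted by start: Jonas, Hannah, Marcus, Noor, Lucia, Priya, Felix.
Hannah starts before Jonas ends → Jonas and Hannah overlap.
That's a conflict, so the schedule is not conflict-free.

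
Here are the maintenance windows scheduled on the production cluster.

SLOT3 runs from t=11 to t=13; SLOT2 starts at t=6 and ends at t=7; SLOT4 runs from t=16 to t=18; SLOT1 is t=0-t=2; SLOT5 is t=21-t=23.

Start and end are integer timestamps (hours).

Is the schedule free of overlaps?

Two intervals overlap when each starts before the other ends.
Sorted by start: SLOT1, SLOT2, SLOT3, SLOT4, SLOT5.
SLOT2 starts after SLOT1 ends, so SLOT1 has no further overlaps.
SLOT3 starts after SLOT2 ends, so SLOT2 has no further overlaps.
SLOT4 starts after SLOT3 ends, so SLOT3 has no further overlaps.
SLOT5 starts after SLOT4 ends.
Every pair is clear; the schedule has no overlaps.

Yes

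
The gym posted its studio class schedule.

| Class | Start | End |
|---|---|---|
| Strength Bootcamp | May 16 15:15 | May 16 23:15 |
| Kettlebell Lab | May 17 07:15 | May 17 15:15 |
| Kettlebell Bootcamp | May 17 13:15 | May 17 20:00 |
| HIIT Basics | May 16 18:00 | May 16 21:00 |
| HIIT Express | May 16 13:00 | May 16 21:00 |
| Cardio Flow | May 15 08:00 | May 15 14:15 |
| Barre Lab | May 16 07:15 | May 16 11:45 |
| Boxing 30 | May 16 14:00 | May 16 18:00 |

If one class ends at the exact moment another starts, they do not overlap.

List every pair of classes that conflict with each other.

Boxing 30 & HIIT Express, Boxing 30 & Strength Bootcamp, HIIT Basics & HIIT Express, HIIT Basics & Strength Bootcamp, HIIT Express & Strength Bootcamp, Kettlebell Bootcamp & Kettlebell Lab

Sorted by start: Cardio Flow, Barre Lab, HIIT Express, Boxing 30, Strength Bootcamp, HIIT Basics, Kettlebell Lab, Kettlebell Bootcamp.
Barre Lab starts after Cardio Flow ends; Cardio Flow is clear from here.
HIIT Express starts after Barre Lab ends; Barre Lab is clear from here.
Boxing 30 starts before HIIT Express ends → HIIT Express and Boxing 30 overlap.
Strength Bootcamp starts before HIIT Express ends → HIIT Express and Strength Bootcamp overlap.
HIIT Basics starts before HIIT Express ends → HIIT Express and HIIT Basics overlap.
Kettlebell Lab starts after HIIT Express ends; HIIT Express is clear from here.
Strength Bootcamp starts before Boxing 30 ends → Boxing 30 and Strength Bootcamp overlap.
HIIT Basics starts exactly when Boxing 30 ends (back-to-back, no overlap); Boxing 30 is clear from here.
HIIT Basics starts before Strength Bootcamp ends → Strength Bootcamp and HIIT Basics overlap.
Kettlebell Lab starts after Strength Bootcamp ends; Strength Bootcamp is clear from here.
Kettlebell Lab starts after HIIT Basics ends; HIIT Basics is clear from here.
Kettlebell Bootcamp starts before Kettlebell Lab ends → Kettlebell Lab and Kettlebell Bootcamp overlap.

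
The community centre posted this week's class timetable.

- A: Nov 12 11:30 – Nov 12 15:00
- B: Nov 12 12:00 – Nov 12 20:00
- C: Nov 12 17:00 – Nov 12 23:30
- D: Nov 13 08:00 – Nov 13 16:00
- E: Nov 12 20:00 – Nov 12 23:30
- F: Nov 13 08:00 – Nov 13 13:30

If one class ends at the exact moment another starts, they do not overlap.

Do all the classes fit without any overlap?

No

Sorted by start: A, B, C, E, D, F.
B starts before A ends → A and B overlap.
That's a conflict, so the schedule is not conflict-free.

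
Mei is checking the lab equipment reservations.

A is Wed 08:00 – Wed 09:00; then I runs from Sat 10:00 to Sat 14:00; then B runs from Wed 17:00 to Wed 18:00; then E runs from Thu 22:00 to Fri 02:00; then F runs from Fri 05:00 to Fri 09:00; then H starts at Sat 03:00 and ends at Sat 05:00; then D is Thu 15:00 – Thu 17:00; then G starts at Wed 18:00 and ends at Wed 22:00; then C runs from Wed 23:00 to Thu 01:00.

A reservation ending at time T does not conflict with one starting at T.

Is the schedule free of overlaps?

Yes

Sorted by start: A, B, G, C, D, E, F, H, I.
B starts after A ends — done with A.
G starts exactly when B ends (back-to-back, no overlap) — done with B.
C starts after G ends — done with G.
D starts after C ends — done with C.
E starts after D ends — done with D.
F starts after E ends — done with E.
H starts after F ends — done with F.
I starts after H ends.
Every pair is clear; the schedule has no overlaps.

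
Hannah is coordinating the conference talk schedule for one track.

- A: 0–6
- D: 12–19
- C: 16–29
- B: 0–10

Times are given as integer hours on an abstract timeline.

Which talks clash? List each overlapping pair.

A & B, C & D

Sorted by start: A, B, D, C.
B starts before A ends → A and B overlap.
D starts after A ends, so nothing later overlaps A either.
D starts after B ends, so nothing later overlaps B either.
C starts before D ends → D and C overlap.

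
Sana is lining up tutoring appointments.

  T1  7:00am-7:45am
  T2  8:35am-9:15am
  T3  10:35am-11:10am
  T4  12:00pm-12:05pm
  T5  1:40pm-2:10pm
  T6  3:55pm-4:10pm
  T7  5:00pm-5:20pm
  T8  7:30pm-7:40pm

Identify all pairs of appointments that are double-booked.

Sorted by start: T1, T2, T3, T4, T5, T6, T7, T8.
T2 starts after T1 ends; T1 is clear from here.
T3 starts after T2 ends; T2 is clear from here.
T4 starts after T3 ends; T3 is clear from here.
T5 starts after T4 ends; T4 is clear from here.
T6 starts after T5 ends; T5 is clear from here.
T7 starts after T6 ends; T6 is clear from here.
T8 starts after T7 ends.

none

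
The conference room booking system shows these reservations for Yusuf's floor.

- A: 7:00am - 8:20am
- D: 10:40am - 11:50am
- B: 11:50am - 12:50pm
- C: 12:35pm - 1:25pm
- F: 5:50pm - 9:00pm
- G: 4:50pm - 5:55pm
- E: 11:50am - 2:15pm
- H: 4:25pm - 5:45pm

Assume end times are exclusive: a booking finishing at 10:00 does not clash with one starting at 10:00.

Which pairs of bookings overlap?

Sorted by start: A, D, B, E, C, H, G, F.
D starts after A ends, so A has no further overlaps.
B starts exactly when D ends (back-to-back, no overlap), so D has no further overlaps.
E starts before B ends → B and E overlap.
C starts before B ends → B and C overlap.
H starts after B ends, so B has no further overlaps.
C starts before E ends → E and C overlap.
H starts after E ends, so E has no further overlaps.
H starts after C ends, so C has no further overlaps.
G starts before H ends → H and G overlap.
F starts after H ends.
F starts before G ends → G and F overlap.

B & C, B & E, C & E, F & G, G & H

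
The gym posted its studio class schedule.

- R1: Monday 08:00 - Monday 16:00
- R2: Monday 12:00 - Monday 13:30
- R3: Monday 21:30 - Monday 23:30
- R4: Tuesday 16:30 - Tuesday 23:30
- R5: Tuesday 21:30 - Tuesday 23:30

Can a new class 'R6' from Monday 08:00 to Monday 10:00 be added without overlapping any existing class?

No — it overlaps R1

R1: starts Monday 08:00 before R6 ends Monday 10:00, and ends Monday 16:00 after R6 starts Monday 08:00 → overlap.
R2: starts Monday 12:00 at or after R6 ends Monday 10:00 → clear.
R3: starts Monday 21:30 at or after R6 ends Monday 10:00 → clear.
R4: starts Tuesday 16:30 at or after R6 ends Monday 10:00 → clear.
R5: starts Tuesday 21:30 at or after R6 ends Monday 10:00 → clear.
R6 overlaps R1.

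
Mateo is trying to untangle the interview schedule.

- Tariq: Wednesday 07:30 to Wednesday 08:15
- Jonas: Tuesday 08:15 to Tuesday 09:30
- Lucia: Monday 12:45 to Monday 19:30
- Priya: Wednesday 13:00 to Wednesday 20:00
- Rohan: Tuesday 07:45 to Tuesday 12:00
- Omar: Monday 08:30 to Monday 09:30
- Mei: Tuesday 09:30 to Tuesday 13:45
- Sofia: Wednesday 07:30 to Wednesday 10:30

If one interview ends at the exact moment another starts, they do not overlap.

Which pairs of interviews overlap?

Sorted by start: Omar, Lucia, Rohan, Jonas, Mei, Tariq, Sofia, Priya.
Lucia starts after Omar ends; Omar is clear from here.
Rohan starts after Lucia ends; Lucia is clear from here.
Jonas starts before Rohan ends → Rohan and Jonas overlap.
Mei starts before Rohan ends → Rohan and Mei overlap.
Tariq starts after Rohan ends; Rohan is clear from here.
Mei starts exactly when Jonas ends (back-to-back, no overlap); Jonas is clear from here.
Tariq starts after Mei ends; Mei is clear from here.
Sofia starts before Tariq ends → Tariq and Sofia overlap.
Priya starts after Tariq ends.
Priya starts after Sofia ends.

Jonas & Rohan, Mei & Rohan, Sofia & Tariq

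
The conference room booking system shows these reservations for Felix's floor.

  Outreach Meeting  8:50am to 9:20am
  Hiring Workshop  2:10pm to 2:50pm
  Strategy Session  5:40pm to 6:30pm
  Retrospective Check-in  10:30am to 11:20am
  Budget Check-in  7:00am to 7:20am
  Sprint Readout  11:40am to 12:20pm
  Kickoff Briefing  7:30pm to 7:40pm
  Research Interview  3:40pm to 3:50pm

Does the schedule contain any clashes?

No

Sorted by start: Budget Check-in, Outreach Meeting, Retrospective Check-in, Sprint Readout, Hiring Workshop, Research Interview, Strategy Session, Kickoff Briefing.
Outreach Meeting starts after Budget Check-in ends; Budget Check-in is clear from here.
Retrospective Check-in starts after Outreach Meeting ends; Outreach Meeting is clear from here.
Sprint Readout starts after Retrospective Check-in ends; Retrospective Check-in is clear from here.
Hiring Workshop starts after Sprint Readout ends; Sprint Readout is clear from here.
Research Interview starts after Hiring Workshop ends; Hiring Workshop is clear from here.
Strategy Session starts after Research Interview ends; Research Interview is clear from here.
Kickoff Briefing starts after Strategy Session ends.
Every pair is clear; the schedule has no overlaps.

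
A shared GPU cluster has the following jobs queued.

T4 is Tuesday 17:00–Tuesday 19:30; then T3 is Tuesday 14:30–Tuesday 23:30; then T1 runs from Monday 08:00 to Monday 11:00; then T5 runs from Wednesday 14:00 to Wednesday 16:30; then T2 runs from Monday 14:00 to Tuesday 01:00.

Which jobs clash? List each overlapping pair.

Sorted by start: T1, T2, T3, T4, T5.
T2 starts after T1 ends, so nothing later overlaps T1 either.
T3 starts after T2 ends, so nothing later overlaps T2 either.
T4 starts before T3 ends → T3 and T4 overlap.
T5 starts after T3 ends.
T5 starts after T4 ends.

T3 & T4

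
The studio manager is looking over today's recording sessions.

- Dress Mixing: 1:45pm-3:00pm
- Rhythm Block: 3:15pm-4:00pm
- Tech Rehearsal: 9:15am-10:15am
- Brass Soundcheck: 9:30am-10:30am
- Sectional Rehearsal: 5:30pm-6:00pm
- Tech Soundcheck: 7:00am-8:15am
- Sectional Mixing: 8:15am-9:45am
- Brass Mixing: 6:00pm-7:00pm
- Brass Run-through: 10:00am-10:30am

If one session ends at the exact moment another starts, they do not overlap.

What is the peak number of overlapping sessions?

3

Walk through starts and ends in time order (an end at T is processed before a start at T):
7:00am start Tech Soundcheck → 1
8:15am end Tech Soundcheck → 0
8:15am start Sectional Mixing → 1
9:15am start Tech Rehearsal → 2
9:30am start Brass Soundcheck → 3
9:45am end Sectional Mixing → 2
10:00am start Brass Run-through → 3
10:15am end Tech Rehearsal → 2
10:30am end Brass Run-through → 1
10:30am end Brass Soundcheck → 0
1:45pm start Dress Mixing → 1
3:00pm end Dress Mixing → 0
3:15pm start Rhythm Block → 1
4:00pm end Rhythm Block → 0
5:30pm start Sectional Rehearsal → 1
6:00pm end Sectional Rehearsal → 0
6:00pm start Brass Mixing → 1
7:00pm end Brass Mixing → 0
Peak is 3, at 9:30am (Brass Soundcheck, Sectional Mixing, Tech Rehearsal).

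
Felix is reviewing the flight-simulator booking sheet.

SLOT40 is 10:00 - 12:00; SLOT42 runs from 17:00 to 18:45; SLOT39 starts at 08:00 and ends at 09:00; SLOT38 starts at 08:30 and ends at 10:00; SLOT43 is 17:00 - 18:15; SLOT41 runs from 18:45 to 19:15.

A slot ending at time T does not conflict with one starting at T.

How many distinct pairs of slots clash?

2

Sorted by start: SLOT39, SLOT38, SLOT40, SLOT42, SLOT43, SLOT41.
SLOT38 starts before SLOT39 ends → SLOT39 and SLOT38 overlap.
SLOT40 starts after SLOT39 ends, so SLOT39 has no further overlaps.
SLOT40 starts exactly when SLOT38 ends (back-to-back, no overlap), so SLOT38 has no further overlaps.
SLOT42 starts after SLOT40 ends, so SLOT40 has no further overlaps.
SLOT43 starts before SLOT42 ends → SLOT42 and SLOT43 overlap.
SLOT41 starts exactly when SLOT42 ends (back-to-back, no overlap).
SLOT41 starts after SLOT43 ends.
Overlapping pairs: SLOT38 & SLOT39, SLOT42 & SLOT43 — 2 in total.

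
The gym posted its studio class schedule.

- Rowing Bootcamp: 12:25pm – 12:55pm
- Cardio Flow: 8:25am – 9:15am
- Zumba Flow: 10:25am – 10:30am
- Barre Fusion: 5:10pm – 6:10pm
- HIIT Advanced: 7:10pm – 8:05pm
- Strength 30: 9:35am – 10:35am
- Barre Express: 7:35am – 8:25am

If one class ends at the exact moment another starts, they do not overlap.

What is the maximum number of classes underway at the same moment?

Sweep the timeline, counting +1 at each start and −1 at each end (ends before starts at a tie):
7:35am start Barre Express → 1
8:25am end Barre Express → 0
8:25am start Cardio Flow → 1
9:15am end Cardio Flow → 0
9:35am start Strength 30 → 1
10:25am start Zumba Flow → 2
10:30am end Zumba Flow → 1
10:35am end Strength 30 → 0
12:25pm start Rowing Bootcamp → 1
12:55pm end Rowing Bootcamp → 0
5:10pm start Barre Fusion → 1
6:10pm end Barre Fusion → 0
7:10pm start HIIT Advanced → 1
8:05pm end HIIT Advanced → 0
Peak is 2, at 10:25am (Strength 30, Zumba Flow).

2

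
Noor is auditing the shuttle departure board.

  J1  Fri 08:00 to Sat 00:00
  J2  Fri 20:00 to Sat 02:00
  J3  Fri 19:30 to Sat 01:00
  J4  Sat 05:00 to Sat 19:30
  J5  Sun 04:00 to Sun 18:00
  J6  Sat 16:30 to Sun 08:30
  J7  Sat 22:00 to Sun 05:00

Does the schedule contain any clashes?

Sorted by start: J1, J3, J2, J4, J6, J7, J5.
J3 starts before J1 ends → J1 and J3 overlap.
That's a conflict, so the schedule is not conflict-free.

Yes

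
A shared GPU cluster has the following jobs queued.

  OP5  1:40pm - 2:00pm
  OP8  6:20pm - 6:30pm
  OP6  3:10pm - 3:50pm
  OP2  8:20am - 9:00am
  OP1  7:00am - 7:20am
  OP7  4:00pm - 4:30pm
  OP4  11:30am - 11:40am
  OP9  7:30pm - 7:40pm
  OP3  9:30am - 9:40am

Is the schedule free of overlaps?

Check each pair: they overlap iff neither finishes before the other starts.
Sorted by start: OP1, OP2, OP3, OP4, OP5, OP6, OP7, OP8, OP9.
OP2 starts after OP1 ends; OP1 is clear from here.
OP3 starts after OP2 ends; OP2 is clear from here.
OP4 starts after OP3 ends; OP3 is clear from here.
OP5 starts after OP4 ends; OP4 is clear from here.
OP6 starts after OP5 ends; OP5 is clear from here.
OP7 starts after OP6 ends; OP6 is clear from here.
OP8 starts after OP7 ends; OP7 is clear from here.
OP9 starts after OP8 ends.
Every pair is clear; the schedule has no overlaps.

Yes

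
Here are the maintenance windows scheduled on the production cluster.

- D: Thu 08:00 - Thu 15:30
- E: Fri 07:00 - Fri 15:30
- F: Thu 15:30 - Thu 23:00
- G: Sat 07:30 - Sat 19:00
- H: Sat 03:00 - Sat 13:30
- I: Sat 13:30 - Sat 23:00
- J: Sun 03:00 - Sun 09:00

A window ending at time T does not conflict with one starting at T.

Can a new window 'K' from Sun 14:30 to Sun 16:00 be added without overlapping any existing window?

D: ends Thu 15:30 at or before K starts Sun 14:30 → clear.
F: ends Thu 23:00 at or before K starts Sun 14:30 → clear.
E: ends Fri 15:30 at or before K starts Sun 14:30 → clear.
H: ends Sat 13:30 at or before K starts Sun 14:30 → clear.
G: ends Sat 19:00 at or before K starts Sun 14:30 → clear.
I: ends Sat 23:00 at or before K starts Sun 14:30 → clear.
J: ends Sun 09:00 at or before K starts Sun 14:30 → clear.

Yes — the slot is free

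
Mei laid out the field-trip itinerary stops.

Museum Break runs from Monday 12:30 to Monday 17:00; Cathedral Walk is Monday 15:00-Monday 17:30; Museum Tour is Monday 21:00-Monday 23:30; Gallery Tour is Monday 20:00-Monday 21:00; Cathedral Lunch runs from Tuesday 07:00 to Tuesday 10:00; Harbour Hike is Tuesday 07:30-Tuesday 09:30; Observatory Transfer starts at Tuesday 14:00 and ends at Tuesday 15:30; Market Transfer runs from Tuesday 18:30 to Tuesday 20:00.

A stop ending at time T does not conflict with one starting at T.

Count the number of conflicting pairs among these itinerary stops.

2

Two intervals overlap when each starts before the other ends.
Sorted by start: Museum Break, Cathedral Walk, Gallery Tour, Museum Tour, Cathedral Lunch, Harbour Hike, Observatory Transfer, Market Transfer.
Cathedral Walk starts before Museum Break ends → Museum Break and Cathedral Walk overlap.
Gallery Tour starts after Museum Break ends; Museum Break is clear from here.
Gallery Tour starts after Cathedral Walk ends; Cathedral Walk is clear from here.
Museum Tour starts exactly when Gallery Tour ends (back-to-back, no overlap); Gallery Tour is clear from here.
Cathedral Lunch starts after Museum Tour ends; Museum Tour is clear from here.
Harbour Hike starts before Cathedral Lunch ends → Cathedral Lunch and Harbour Hike overlap.
Observatory Transfer starts after Cathedral Lunch ends; Cathedral Lunch is clear from here.
Observatory Transfer starts after Harbour Hike ends; Harbour Hike is clear from here.
Market Transfer starts after Observatory Transfer ends.
Overlapping pairs: Cathedral Lunch & Harbour Hike, Cathedral Walk & Museum Break — 2 in total.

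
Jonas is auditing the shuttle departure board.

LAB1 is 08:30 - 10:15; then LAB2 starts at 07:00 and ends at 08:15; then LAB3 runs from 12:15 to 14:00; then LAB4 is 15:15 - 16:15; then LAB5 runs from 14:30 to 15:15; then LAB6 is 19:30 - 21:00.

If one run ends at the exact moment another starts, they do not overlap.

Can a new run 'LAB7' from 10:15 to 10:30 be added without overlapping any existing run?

LAB2: ends 08:15 at or before LAB7 starts 10:15 → clear.
LAB1: ends 10:15 at or before LAB7 starts 10:15 → clear.
LAB3: starts 12:15 at or after LAB7 ends 10:30 → clear.
LAB5: starts 14:30 at or after LAB7 ends 10:30 → clear.
LAB4: starts 15:15 at or after LAB7 ends 10:30 → clear.
LAB6: starts 19:30 at or after LAB7 ends 10:30 → clear.

Yes — the slot is free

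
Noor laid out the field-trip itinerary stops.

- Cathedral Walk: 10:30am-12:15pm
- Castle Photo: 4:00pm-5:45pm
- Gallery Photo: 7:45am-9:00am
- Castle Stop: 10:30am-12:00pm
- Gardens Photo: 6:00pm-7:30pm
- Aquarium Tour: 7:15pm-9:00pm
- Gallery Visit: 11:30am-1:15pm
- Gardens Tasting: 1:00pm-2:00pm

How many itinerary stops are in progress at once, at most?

3

Walk through starts and ends in time order (an end at T is processed before a start at T):
7:45am start Gallery Photo → 1
9:00am end Gallery Photo → 0
10:30am start Castle Stop → 1
10:30am start Cathedral Walk → 2
11:30am start Gallery Visit → 3
12:00pm end Castle Stop → 2
12:15pm end Cathedral Walk → 1
1:00pm start Gardens Tasting → 2
1:15pm end Gallery Visit → 1
2:00pm end Gardens Tasting → 0
4:00pm start Castle Photo → 1
5:45pm end Castle Photo → 0
6:00pm start Gardens Photo → 1
7:15pm start Aquarium Tour → 2
7:30pm end Gardens Photo → 1
9:00pm end Aquarium Tour → 0
Peak is 3, at 11:30am (Castle Stop, Cathedral Walk, Gallery Visit).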